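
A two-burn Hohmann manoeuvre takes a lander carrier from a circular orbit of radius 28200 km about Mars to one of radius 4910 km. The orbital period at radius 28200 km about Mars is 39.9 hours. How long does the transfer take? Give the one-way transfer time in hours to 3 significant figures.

t = 8.97 hours

From Kepler's third law T² = 4π²r³/μ at r = 28200 km, T = 39.9 hours = 39.9 × 3600 s = 1.4364×10^5 s: μ = 4π²r³/T² = 42909.8 km³/s².
Transfer-ellipse semi-major axis a_t = (r₁ + r₂)/2 = (28200 + 4910)/2 = 16555 km.
Half the transfer-orbit period gives t = π√(a_t³/μ) = 32300 s.
Converting: 32300 s ÷ 3600 s/hour = 8.97 hours.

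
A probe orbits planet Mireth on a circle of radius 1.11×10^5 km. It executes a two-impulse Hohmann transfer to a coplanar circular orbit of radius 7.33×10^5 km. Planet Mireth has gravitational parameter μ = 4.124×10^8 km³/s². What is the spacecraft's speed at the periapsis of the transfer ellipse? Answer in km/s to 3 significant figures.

v = 80.3 km/s

Semi-major axis of the transfer orbit: a_t = (1.110×10^5 + 7.330×10^5)/2 = 4.220×10^5 km.
The periapsis of the transfer ellipse is at r = 1.110×10^5 km.
Vis-viva: v = √[μ(2/r − 1/a_t)] = √[4.124×10^8 × (2/1.110×10^5 − 1/4.220×10^5)] = 80.33 km/s.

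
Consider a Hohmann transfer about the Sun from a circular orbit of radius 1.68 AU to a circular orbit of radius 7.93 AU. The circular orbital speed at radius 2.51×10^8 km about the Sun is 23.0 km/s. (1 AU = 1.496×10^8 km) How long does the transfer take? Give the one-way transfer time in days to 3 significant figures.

t = 1920 days

From the circular-orbit relation v² = μ/r at r = 2.51×10^8 km: μ = v²r = (23.0)² × 2.51×10^8 = 1.32779×10^11 km³/s².
In km: r₁ = 1.68 × 1.496×10^8 = 2.51328×10^8 km; r₂ = 7.93 × 1.496×10^8 = 1.186328×10^9 km.
Semi-major axis of the transfer orbit: a_t = (2.51328×10^8 + 1.186328×10^9)/2 = 7.18828×10^8 km.
Transfer time t = π√(a_t³/μ) = π√((7.18828×10^8)³ / 1.32779×10^11) = 1.662×10^8 s.
Converting: 1.662×10^8 s ÷ 86400 s/day = 1920 days.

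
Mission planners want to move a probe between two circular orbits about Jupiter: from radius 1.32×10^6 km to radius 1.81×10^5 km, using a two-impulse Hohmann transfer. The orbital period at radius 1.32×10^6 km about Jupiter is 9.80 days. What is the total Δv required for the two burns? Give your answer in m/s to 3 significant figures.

Δv = 13600 m/s

From Kepler's third law T² = 4π²r³/μ at r = 1.32×10^6 km, T = 9.80 days = 9.80 × 86400 s = 8.4672×10^5 s: μ = 4π²r³/T² = 1.26649×10^8 km³/s².
Semi-major axis of the transfer orbit: a_t = (1.320×10^6 + 1.810×10^5)/2 = 7.505×10^5 km.
At r₁ the circular-orbit speed is v₁ = √(μ/r₁) = 9.795 km/s.
On the transfer ellipse at r₁, v² = μ(2/r − 1/a) gives v_a = √[μ(2/r₁ − 1/a_t)] = 4.810 km/s.
First burn Δv₁ = |v_a − v₁| = 4.985 km/s.
Circular speed at r₂: v₂ = √(μ/r₂) = 26.452 km/s.
Transfer-orbit speed at r₂: v_p = √[μ(2/r₂ − 1/a_t)] = 35.081 km/s.
Second burn Δv₂ = |v₂ − v_p| = 8.629 km/s.
Δv = Δv₁ + Δv₂ = 4.985 + 8.629 = 13.61 km/s.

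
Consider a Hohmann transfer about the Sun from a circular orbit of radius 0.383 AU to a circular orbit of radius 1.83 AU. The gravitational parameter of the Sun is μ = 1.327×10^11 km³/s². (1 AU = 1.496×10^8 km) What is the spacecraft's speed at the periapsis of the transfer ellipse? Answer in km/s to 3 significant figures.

v = 61.9 km/s

In km: r₁ = 0.383 × 1.496×10^8 = 5.72968×10^7 km; r₂ = 1.83 × 1.496×10^8 = 2.73768×10^8 km.
Semi-major axis of the transfer orbit: a_t = (5.72968×10^7 + 2.73768×10^8)/2 = 1.655324×10^8 km.
At periapsis, r = 5.72968×10^7 km.
From the vis-viva equation, v = √[μ(2/r − 1/a_t)] = 61.89 km/s.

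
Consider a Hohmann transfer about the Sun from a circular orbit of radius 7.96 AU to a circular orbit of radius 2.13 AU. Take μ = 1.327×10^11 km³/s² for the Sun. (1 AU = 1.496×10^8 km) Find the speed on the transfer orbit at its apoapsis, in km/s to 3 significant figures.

In km: r₁ = 7.96 × 1.496×10^8 = 1.190816×10^9 km; r₂ = 2.13 × 1.496×10^8 = 3.18648×10^8 km.
Transfer-ellipse semi-major axis a_t = (r₁ + r₂)/2 = (1.190816×10^9 + 3.18648×10^8)/2 = 7.54732×10^8 km.
At apoapsis, r = 1.190816×10^9 km.
From the vis-viva equation, v = √[μ(2/r − 1/a_t)] = 6.859 km/s.

v = 6.86 km/s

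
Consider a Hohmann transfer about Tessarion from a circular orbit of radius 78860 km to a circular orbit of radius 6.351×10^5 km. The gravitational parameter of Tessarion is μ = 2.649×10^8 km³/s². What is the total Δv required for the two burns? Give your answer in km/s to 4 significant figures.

Δv = 30.17 km/s

The Hohmann ellipse has a_t = (r₁ + r₂)/2 = 3.5698×10^5 km.
At r₁ the circular-orbit speed is v₁ = √(μ/r₁) = 57.96 km/s.
Transfer-orbit speed at r₁ (vis-viva): v_p = √[μ(2/r₁ − 1/a_t)] = 77.31 km/s.
First burn Δv₁ = |v_p − v₁| = 19.35 km/s.
Circular speed at r₂: v₂ = √(μ/r₂) = 20.42 km/s.
Transfer-orbit speed at r₂: v_a = √[μ(2/r₂ − 1/a_t)] = 9.599 km/s.
Second burn Δv₂ = |v₂ − v_a| = 10.82 km/s.
Δv = Δv₁ + Δv₂ = 19.35 + 10.82 = 30.17 km/s.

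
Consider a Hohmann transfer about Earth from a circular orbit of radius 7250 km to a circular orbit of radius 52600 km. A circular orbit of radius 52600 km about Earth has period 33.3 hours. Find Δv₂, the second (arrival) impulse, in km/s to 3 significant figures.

From Kepler's third law T² = 4π²r³/μ at r = 52600 km, T = 33.3 hours = 33.3 × 3600 s = 1.1988×10^5 s: μ = 4π²r³/T² = 3.99782×10^5 km³/s².
Semi-major axis of the transfer orbit: a_t = (7250 + 52600)/2 = 29925 km.
Circular speed at r = 52600 km: v_c = √(μ/r) = 2.757 km/s.
Vis-viva on the transfer ellipse at r = 52600 km gives v_t = √[μ(2/r − 1/a_t)] = 1.357 km/s.
Δv₂ = |v_t − v_c| = |1.357 − 2.757| = 1.400 km/s.

Δv₂ = 1.40 km/s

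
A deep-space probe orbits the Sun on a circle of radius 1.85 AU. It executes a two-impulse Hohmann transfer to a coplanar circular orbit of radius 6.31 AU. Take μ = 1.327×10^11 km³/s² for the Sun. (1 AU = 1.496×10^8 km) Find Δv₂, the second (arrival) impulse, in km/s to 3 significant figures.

Δv₂ = 3.87 km/s

In km: r₁ = 1.85 × 1.496×10^8 = 2.7676×10^8 km; r₂ = 6.31 × 1.496×10^8 = 9.43976×10^8 km.
The Hohmann ellipse has a_t = (r₁ + r₂)/2 = 6.10368×10^8 km.
On the circular orbit at r = 9.43976×10^8 km, v_c = √(μ/r) = 11.8565 km/s.
Vis-viva on the transfer ellipse at r = 9.43976×10^8 km gives v_t = √[μ(2/r − 1/a_t)] = 7.98382 km/s.
Δv₂ = |v_t − v_c| = |7.98382 − 11.8565| = 3.873 km/s.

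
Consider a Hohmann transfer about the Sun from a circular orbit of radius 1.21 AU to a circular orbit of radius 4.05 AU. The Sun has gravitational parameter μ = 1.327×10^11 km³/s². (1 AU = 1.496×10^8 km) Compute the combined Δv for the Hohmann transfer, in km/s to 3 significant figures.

Δv = 11.3 km/s

In km: r₁ = 1.21 × 1.496×10^8 = 1.81016×10^8 km; r₂ = 4.05 × 1.496×10^8 = 6.0588×10^8 km.
Semi-major axis of the transfer orbit: a_t = (1.81016×10^8 + 6.0588×10^8)/2 = 3.93448×10^8 km.
At r₁ the circular-orbit speed is v₁ = √(μ/r₁) = 27.076 km/s.
Transfer-orbit speed at r₁ (vis-viva equation): v_p = √[μ(2/r₁ − 1/a_t)] = 33.599 km/s.
First burn Δv₁ = |v_p − v₁| = 6.523 km/s.
At r₂, v₂ = √(μ/r₂) = 14.799 km/s.
Transfer-orbit speed at r₂: v_a = √[μ(2/r₂ − 1/a_t)] = 10.038 km/s.
Second burn Δv₂ = |v₂ − v_a| = 4.761 km/s.
Δv = Δv₁ + Δv₂ = 6.523 + 4.761 = 11.28 km/s.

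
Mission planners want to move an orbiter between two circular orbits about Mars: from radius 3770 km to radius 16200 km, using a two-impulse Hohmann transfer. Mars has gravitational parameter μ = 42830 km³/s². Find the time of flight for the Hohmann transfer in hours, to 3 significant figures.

t = 4.21 hours

The Hohmann ellipse has a_t = (r₁ + r₂)/2 = 9985 km.
Transfer time t = π√(a_t³/μ) = π√((9985)³ / 42830) = 15150 s.
Converting: 15150 s ÷ 3600 s/hour = 4.21 hours.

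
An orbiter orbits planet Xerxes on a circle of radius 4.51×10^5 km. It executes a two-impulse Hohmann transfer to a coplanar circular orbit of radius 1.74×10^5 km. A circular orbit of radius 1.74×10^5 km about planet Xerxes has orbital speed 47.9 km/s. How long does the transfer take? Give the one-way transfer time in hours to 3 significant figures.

t = 7.63 hours

From the circular-orbit relation v² = μ/r at r = 1.74×10^5 km: μ = v²r = (47.9)² × 1.74×10^5 = 3.99227×10^8 km³/s².
The Hohmann ellipse has a_t = (r₁ + r₂)/2 = 3.125×10^5 km.
Transfer time t = π√(a_t³/μ) = π√((3.125×10^5)³ / 3.99227×10^8) = 27470 s.
Converting: 27470 s ÷ 3600 s/hour = 7.63 hours.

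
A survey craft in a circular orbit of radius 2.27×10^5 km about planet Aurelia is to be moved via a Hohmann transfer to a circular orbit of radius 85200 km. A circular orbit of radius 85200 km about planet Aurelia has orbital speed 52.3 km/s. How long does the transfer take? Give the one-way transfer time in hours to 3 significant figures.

t = 3.53 hours

From the circular-orbit relation v² = μ/r at r = 85200 km: μ = v²r = (52.3)² × 85200 = 2.33047×10^8 km³/s².
The Hohmann ellipse has a_t = (r₁ + r₂)/2 = 1.561×10^5 km.
Half the transfer-orbit period gives t = π√(a_t³/μ) = 12692 s.
Converting: 12692 s ÷ 3600 s/hour = 3.53 hours.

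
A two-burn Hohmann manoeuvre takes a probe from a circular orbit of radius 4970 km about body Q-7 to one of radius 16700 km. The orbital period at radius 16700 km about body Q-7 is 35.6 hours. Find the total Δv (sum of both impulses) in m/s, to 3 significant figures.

From Kepler's third law T² = 4π²r³/μ at r = 16700 km, T = 35.6 hours = 35.6 × 3600 s = 1.2816×10^5 s: μ = 4π²r³/T² = 11194.5 km³/s².
Transfer-ellipse semi-major axis a_t = (r₁ + r₂)/2 = (4970 + 16700)/2 = 10835 km.
At r₁ the circular-orbit speed is v₁ = √(μ/r₁) = 1.500804 km/s.
On the transfer ellipse at r₁, vis-viva gives v_p = √[μ(2/r₁ − 1/a_t)] = 1.863235 km/s.
First burn Δv₁ = |v_p − v₁| = 0.36243 km/s.
At r₂, v₂ = √(μ/r₂) = 0.81874 km/s.
Transfer-orbit speed at r₂: v_a = √[μ(2/r₂ − 1/a_t)] = 0.55451 km/s.
Second burn Δv₂ = |v₂ − v_a| = 0.26423 km/s.
Total Δv = Δv₁ + Δv₂ = 0.6267 km/s.

Δv = 627 m/s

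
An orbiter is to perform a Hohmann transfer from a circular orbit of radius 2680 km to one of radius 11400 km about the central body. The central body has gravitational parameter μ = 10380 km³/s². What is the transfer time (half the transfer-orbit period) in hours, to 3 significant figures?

Semi-major axis of the transfer orbit: a_t = (2680 + 11400)/2 = 7040 km.
Transfer time t = π√(a_t³/μ) = π√((7040)³ / 10380) = 18210 s.
Converting: 18210 s ÷ 3600 s/hour = 5.06 hours.

t = 5.06 hours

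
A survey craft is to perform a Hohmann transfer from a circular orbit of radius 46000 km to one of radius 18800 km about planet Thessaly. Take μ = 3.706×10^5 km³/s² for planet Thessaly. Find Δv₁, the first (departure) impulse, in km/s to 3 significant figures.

Semi-major axis of the transfer orbit: a_t = (46000 + 18800)/2 = 32400 km.
Circular speed at r = 46000 km: v_c = √(μ/r) = 2.8384 km/s.
Transfer-orbit speed at the same r (vis-viva, a = a_t): v_t = √[μ(2/r − 1/a_t)] = 2.1621 km/s.
Δv₁ = |v_t − v_c| = |2.1621 − 2.8384| = 0.6763 km/s.

Δv₁ = 0.676 km/s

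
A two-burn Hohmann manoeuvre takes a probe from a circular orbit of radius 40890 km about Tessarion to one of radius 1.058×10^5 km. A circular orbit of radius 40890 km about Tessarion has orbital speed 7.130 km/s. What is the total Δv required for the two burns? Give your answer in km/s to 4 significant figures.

Δv = 2.556 km/s

From the circular-orbit relation v² = μ/r at r = 40890 km: μ = v²r = (7.130)² × 40890 = 2.07872×10^6 km³/s².
Semi-major axis of the transfer orbit: a_t = (40890 + 1.058×10^5)/2 = 73345 km.
Circular speed at r₁: v₁ = √(μ/r₁) = √(2.07872×10^6/40890) = 7.130 km/s.
On the transfer ellipse at r₁, vis-viva equation gives v_p = √[μ(2/r₁ − 1/a_t)] = 8.563 km/s.
First burn Δv₁ = |v_p − v₁| = 1.433 km/s.
Circular speed at r₂: v₂ = √(μ/r₂) = 4.433 km/s.
Transfer-orbit speed at r₂: v_a = √[μ(2/r₂ − 1/a_t)] = 3.310 km/s.
Second burn Δv₂ = |v₂ − v_a| = 1.123 km/s.
Δv = Δv₁ + Δv₂ = 1.433 + 1.123 = 2.556 km/s.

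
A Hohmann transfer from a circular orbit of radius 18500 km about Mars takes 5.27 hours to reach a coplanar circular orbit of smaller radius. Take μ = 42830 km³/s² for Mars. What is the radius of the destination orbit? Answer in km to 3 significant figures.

r₂ = 4710 km

Transfer time t = 5.27 hours = 18972 s, and t = π√(a_t³/μ).
So a_t = (μ t²/π²)^(1/3) = (42830 × (18972)² / π²)^(1/3) = 11603 km.
Since a_t = (r₁ + r₂)/2, r₂ = 2a_t − r₁ = 2×11603 − 18500 = 4706 km.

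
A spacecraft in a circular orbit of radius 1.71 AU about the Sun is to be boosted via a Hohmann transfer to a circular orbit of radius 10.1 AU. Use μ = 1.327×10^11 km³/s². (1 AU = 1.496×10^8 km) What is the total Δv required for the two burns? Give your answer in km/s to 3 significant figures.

Δv = 11.3 km/s

In km: r₁ = 1.71 × 1.496×10^8 = 2.55816×10^8 km; r₂ = 10.1 × 1.496×10^8 = 1.51096×10^9 km.
Transfer-ellipse semi-major axis a_t = (r₁ + r₂)/2 = (2.55816×10^8 + 1.51096×10^9)/2 = 8.83388×10^8 km.
Circular speed at r₁: v₁ = √(μ/r₁) = √(1.327×10^11/2.55816×10^8) = 22.776 km/s.
On the transfer ellipse at r₁, v² = μ(2/r − 1/a) gives v_p = √[μ(2/r₁ − 1/a_t)] = 29.787 km/s.
First burn Δv₁ = |v_p − v₁| = 7.011 km/s.
Circular speed at r₂: v₂ = √(μ/r₂) = 9.371 km/s.
Transfer-orbit speed at r₂: v_a = √[μ(2/r₂ − 1/a_t)] = 5.043 km/s.
Second burn Δv₂ = |v₂ − v_a| = 4.328 km/s.
Δv = Δv₁ + Δv₂ = 7.011 + 4.328 = 11.34 km/s.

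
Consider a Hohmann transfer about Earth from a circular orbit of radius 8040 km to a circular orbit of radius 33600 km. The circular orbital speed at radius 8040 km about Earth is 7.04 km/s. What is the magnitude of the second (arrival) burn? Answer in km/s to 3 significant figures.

From the circular-orbit relation v² = μ/r at r = 8040 km: μ = v²r = (7.04)² × 8040 = 3.98475×10^5 km³/s².
Semi-major axis of the transfer orbit: a_t = (8040 + 33600)/2 = 20820 km.
Circular speed at r = 33600 km: v_c = √(μ/r) = 3.444 km/s.
Vis-viva on the transfer ellipse at r = 33600 km gives v_t = √[μ(2/r − 1/a_t)] = 2.140 km/s.
Δv₂ = |v_t − v_c| = |2.140 − 3.444| = 1.304 km/s.

Δv₂ = 1.30 km/s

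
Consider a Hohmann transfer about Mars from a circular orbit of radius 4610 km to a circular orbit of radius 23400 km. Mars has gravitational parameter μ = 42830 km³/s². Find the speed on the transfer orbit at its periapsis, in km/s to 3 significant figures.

Transfer-ellipse semi-major axis a_t = (r₁ + r₂)/2 = (4610 + 23400)/2 = 14005 km.
At periapsis, r = 4610 km.
Vis-viva: v = √[μ(2/r − 1/a_t)] = √[42830 × (2/4610 − 1/14005)] = 3.940 km/s.

v = 3.94 km/s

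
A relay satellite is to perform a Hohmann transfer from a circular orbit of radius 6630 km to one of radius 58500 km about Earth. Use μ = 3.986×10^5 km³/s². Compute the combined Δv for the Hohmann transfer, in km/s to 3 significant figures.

Δv = 4.07 km/s

Semi-major axis of the transfer orbit: a_t = (6630 + 58500)/2 = 32565 km.
Circular speed at r₁: v₁ = √(μ/r₁) = √(3.986×10^5/6630) = 7.753752 km/s.
On the transfer ellipse at r₁, v² = μ(2/r − 1/a) gives v_p = √[μ(2/r₁ − 1/a_t)] = 10.39236 km/s.
First burn Δv₁ = |v_p − v₁| = 2.6386 km/s.
At r₂, v₂ = √(μ/r₂) = 2.6103 km/s.
Transfer-orbit speed at r₂: v_a = √[μ(2/r₂ − 1/a_t)] = 1.1778 km/s.
Second burn Δv₂ = |v₂ − v_a| = 1.4325 km/s.
Total Δv = Δv₁ + Δv₂ = 4.071 km/s.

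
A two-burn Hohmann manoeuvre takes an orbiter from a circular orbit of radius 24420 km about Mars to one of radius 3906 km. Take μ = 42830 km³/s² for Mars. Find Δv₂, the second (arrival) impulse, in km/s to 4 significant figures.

The Hohmann ellipse has a_t = (r₁ + r₂)/2 = 14163 km.
On the circular orbit at r = 3906 km, v_c = √(μ/r) = 3.311 km/s.
Transfer-orbit speed at the same r (vis-viva, a = a_t): v_t = √[μ(2/r − 1/a_t)] = 4.348 km/s.
Δv₂ = |v_t − v_c| = |4.348 − 3.311| = 1.037 km/s.

Δv₂ = 1.037 km/s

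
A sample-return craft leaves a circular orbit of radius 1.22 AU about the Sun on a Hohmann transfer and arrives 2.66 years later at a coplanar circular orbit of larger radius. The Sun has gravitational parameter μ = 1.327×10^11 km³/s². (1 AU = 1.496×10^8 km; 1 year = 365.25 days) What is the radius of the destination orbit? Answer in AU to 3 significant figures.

In km: r₁ = 1.22 × 1.496×10^8 = 1.82512×10^8 km.
Transfer time t = 2.66 years × 365.25 × 86400 s = 8.3943216×10^7 s, and t = π√(a_t³/μ).
So a_t = (μ t²/π²)^(1/3) = (1.327×10^11 × (8.3943216×10^7)² / π²)^(1/3) = 4.5588×10^8 km.
Since a_t = (r₁ + r₂)/2, r₂ = 2a_t − r₁ = 2×4.5588×10^8 − 1.82512×10^8 = 7.29248×10^8 km.
In AU: r₂ = 7.29248×10^8 / 1.496×10^8 = 4.87 AU.

r₂ = 4.87 AU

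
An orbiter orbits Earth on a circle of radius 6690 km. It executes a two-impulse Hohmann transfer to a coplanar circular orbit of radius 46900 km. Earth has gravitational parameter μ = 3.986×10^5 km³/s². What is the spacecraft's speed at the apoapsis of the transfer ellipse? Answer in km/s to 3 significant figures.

v = 1.46 km/s

The Hohmann ellipse has a_t = (r₁ + r₂)/2 = 26795 km.
At apoapsis, r = 46900 km.
From the vis-viva equation, v = √[μ(2/r − 1/a_t)] = 1.457 km/s.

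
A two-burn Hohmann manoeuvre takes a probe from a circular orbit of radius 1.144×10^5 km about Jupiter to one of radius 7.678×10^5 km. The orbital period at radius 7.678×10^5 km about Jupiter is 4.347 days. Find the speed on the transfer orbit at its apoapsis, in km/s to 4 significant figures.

v = 6.541 km/s

From Kepler's third law T² = 4π²r³/μ at r = 7.678×10^5 km, T = 4.347 days = 4.347 × 86400 s = 3.755808×10^5 s: μ = 4π²r³/T² = 1.26677×10^8 km³/s².
Transfer-ellipse semi-major axis a_t = (r₁ + r₂)/2 = (1.144×10^5 + 7.678×10^5)/2 = 4.411×10^5 km.
At apoapsis, r = 7.678×10^5 km.
Applying v² = μ(2/r − 1/a_t): v = 6.541 km/s.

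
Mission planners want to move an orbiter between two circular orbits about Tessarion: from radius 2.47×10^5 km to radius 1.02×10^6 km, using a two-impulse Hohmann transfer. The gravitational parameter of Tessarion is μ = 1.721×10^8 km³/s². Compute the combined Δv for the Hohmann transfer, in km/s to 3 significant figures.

Δv = 12.0 km/s

Transfer-ellipse semi-major axis a_t = (r₁ + r₂)/2 = (2.470×10^5 + 1.020×10^6)/2 = 6.335×10^5 km.
At r₁ the circular-orbit speed is v₁ = √(μ/r₁) = 26.396 km/s.
Transfer-orbit speed at r₁ (vis-viva equation): v_p = √[μ(2/r₁ − 1/a_t)] = 33.494 km/s.
First burn Δv₁ = |v_p − v₁| = 7.098 km/s.
At r₂, v₂ = √(μ/r₂) = 12.99 km/s.
Transfer-orbit speed at r₂: v_a = √[μ(2/r₂ − 1/a_t)] = 8.111 km/s.
Second burn Δv₂ = |v₂ − v_a| = 4.879 km/s.
Total Δv = Δv₁ + Δv₂ = 11.98 km/s.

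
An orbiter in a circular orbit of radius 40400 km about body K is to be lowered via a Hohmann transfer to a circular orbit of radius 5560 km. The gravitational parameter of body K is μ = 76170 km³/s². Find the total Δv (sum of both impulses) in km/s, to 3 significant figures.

Δv = 1.90 km/s

The Hohmann ellipse has a_t = (r₁ + r₂)/2 = 22980 km.
Circular speed at r₁: v₁ = √(μ/r₁) = √(76170/40400) = 1.3731 km/s.
On the transfer ellipse at r₁, v² = μ(2/r − 1/a) gives v_a = √[μ(2/r₁ − 1/a_t)] = 0.67540 km/s.
First burn Δv₁ = |v_a − v₁| = 0.6977 km/s.
At r₂, v₂ = √(μ/r₂) = 3.7013 km/s.
Transfer-orbit speed at r₂: v_p = √[μ(2/r₂ − 1/a_t)] = 4.9076 km/s.
Second burn Δv₂ = |v₂ − v_p| = 1.206 km/s.
Total Δv = Δv₁ + Δv₂ = 1.904 km/s.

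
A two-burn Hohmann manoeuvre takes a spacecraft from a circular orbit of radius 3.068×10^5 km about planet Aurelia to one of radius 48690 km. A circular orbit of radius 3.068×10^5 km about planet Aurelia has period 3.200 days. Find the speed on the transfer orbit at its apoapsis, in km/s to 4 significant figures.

v = 3.649 km/s

From Kepler's third law T² = 4π²r³/μ at r = 3.068×10^5 km, T = 3.200 days = 3.200 × 86400 s = 2.7648×10^5 s: μ = 4π²r³/T² = 1.49141×10^7 km³/s².
Transfer-ellipse semi-major axis a_t = (r₁ + r₂)/2 = (3.068×10^5 + 48690)/2 = 1.77745×10^5 km.
At apoapsis, r = 3.068×10^5 km.
Applying v² = μ(2/r − 1/a_t): v = 3.649 km/s.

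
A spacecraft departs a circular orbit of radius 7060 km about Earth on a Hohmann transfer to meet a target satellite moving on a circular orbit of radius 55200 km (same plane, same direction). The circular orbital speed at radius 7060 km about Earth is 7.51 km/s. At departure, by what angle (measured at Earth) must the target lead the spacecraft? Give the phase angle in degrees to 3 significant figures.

From the circular-orbit relation v² = μ/r at r = 7060 km: μ = v²r = (7.51)² × 7060 = 3.98185×10^5 km³/s².
Semi-major axis of the transfer orbit: a_t = (7060 + 55200)/2 = 31130 km.
The half-period of the transfer ellipse is t = π√(a_t³/μ) = 27345 s.
The target's mean motion on its circular orbit is ω₂ = √(μ/r₂³) = 4.8656×10^-5 rad/s.
Angle swept by the target during transfer: ω₂·t = 1.3305 rad = 76.23°.
Arrival is 180° from departure on the ellipse, so φ = 180° − 76.23° = 104°.

φ = 104°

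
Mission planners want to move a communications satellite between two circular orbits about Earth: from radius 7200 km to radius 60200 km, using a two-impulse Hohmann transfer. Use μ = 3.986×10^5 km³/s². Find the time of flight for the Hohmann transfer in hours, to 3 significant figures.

t = 8.55 hours

Semi-major axis of the transfer orbit: a_t = (7200 + 60200)/2 = 33700 km.
Transfer time t = π√(a_t³/μ) = π√((33700)³ / 3.986×10^5) = 30780 s.
Converting: 30780 s ÷ 3600 s/hour = 8.55 hours.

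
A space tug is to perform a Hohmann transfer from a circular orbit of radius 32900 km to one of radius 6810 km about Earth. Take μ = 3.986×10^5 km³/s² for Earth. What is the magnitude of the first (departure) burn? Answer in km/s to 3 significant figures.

Δv₁ = 1.44 km/s

The Hohmann ellipse has a_t = (r₁ + r₂)/2 = 19855 km.
Circular speed at r = 32900 km: v_c = √(μ/r) = 3.4807 km/s.
Transfer-orbit speed at the same r (vis-viva, a = a_t): v_t = √[μ(2/r − 1/a_t)] = 2.0385 km/s.
Δv₁ = |v_t − v_c| = |2.0385 − 3.4807| = 1.442 km/s.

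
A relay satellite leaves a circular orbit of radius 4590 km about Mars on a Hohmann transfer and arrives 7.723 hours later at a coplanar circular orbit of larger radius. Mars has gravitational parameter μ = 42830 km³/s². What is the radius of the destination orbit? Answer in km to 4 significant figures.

r₂ = 25350 km

Transfer time t = 7.723 hours = 27802.8 s, and t = π√(a_t³/μ).
So a_t = (μ t²/π²)^(1/3) = (42830 × (27802.8)² / π²)^(1/3) = 14970 km.
Since a_t = (r₁ + r₂)/2, r₂ = 2a_t − r₁ = 2×14970 − 4590 = 25350 km.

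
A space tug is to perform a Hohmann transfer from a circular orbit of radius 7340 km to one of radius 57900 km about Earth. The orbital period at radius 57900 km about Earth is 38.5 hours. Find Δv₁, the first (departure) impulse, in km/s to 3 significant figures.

From Kepler's third law T² = 4π²r³/μ at r = 57900 km, T = 38.5 hours = 38.5 × 3600 s = 1.386×10^5 s: μ = 4π²r³/T² = 3.98905×10^5 km³/s².
The Hohmann ellipse has a_t = (r₁ + r₂)/2 = 32620 km.
On the circular orbit at r = 7340 km, v_c = √(μ/r) = 7.372 km/s.
Transfer-orbit speed at the same r (vis-viva, a = a_t): v_t = √[μ(2/r − 1/a_t)] = 9.822 km/s.
Δv₁ = |v_t − v_c| = |9.822 − 7.372| = 2.450 km/s.

Δv₁ = 2.45 km/s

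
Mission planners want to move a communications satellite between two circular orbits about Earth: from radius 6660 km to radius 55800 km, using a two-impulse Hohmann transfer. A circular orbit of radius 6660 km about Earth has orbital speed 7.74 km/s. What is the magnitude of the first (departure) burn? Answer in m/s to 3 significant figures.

Δv₁ = 2610 m/s

From the circular-orbit relation v² = μ/r at r = 6660 km: μ = v²r = (7.74)² × 6660 = 3.98985×10^5 km³/s².
Semi-major axis of the transfer orbit: a_t = (6660 + 55800)/2 = 31230 km.
Circular speed at r = 6660 km: v_c = √(μ/r) = 7.7400 km/s.
Transfer-orbit speed at the same r (vis-viva, a = a_t): v_t = √[μ(2/r − 1/a_t)] = 10.346 km/s.
Δv₁ = |v_t − v_c| = |10.346 − 7.7400| = 2.606 km/s.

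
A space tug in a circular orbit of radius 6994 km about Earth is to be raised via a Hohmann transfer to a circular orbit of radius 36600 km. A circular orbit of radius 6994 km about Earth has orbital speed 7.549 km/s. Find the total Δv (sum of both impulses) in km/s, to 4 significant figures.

Δv = 3.664 km/s

From the circular-orbit relation v² = μ/r at r = 6994 km: μ = v²r = (7.549)² × 6994 = 3.98570×10^5 km³/s².
Transfer-ellipse semi-major axis a_t = (r₁ + r₂)/2 = (6994 + 36600)/2 = 21797 km.
Circular speed at r₁: v₁ = √(μ/r₁) = √(3.98570×10^5/6994) = 7.549 km/s.
Transfer-orbit speed at r₁ (v² = μ(2/r − 1/a)): v_p = √[μ(2/r₁ − 1/a_t)] = 9.782 km/s.
First burn Δv₁ = |v_p − v₁| = 2.233 km/s.
Circular speed at r₂: v₂ = √(μ/r₂) = 3.300 km/s.
Transfer-orbit speed at r₂: v_a = √[μ(2/r₂ − 1/a_t)] = 1.869 km/s.
Second burn Δv₂ = |v₂ − v_a| = 1.431 km/s.
Δv = Δv₁ + Δv₂ = 2.233 + 1.431 = 3.664 km/s.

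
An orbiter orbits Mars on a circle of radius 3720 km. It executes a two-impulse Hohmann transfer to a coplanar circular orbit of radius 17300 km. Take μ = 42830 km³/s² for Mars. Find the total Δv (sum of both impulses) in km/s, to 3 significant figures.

Semi-major axis of the transfer orbit: a_t = (3720 + 17300)/2 = 10510 km.
At r₁ the circular-orbit speed is v₁ = √(μ/r₁) = 3.39315 km/s.
Transfer-orbit speed at r₁ (vis-viva equation): v_p = √[μ(2/r₁ − 1/a_t)] = 4.35336 km/s.
First burn Δv₁ = |v_p − v₁| = 0.96021 km/s.
At r₂, v₂ = √(μ/r₂) = 1.573443 km/s.
Transfer-orbit speed at r₂: v_a = √[μ(2/r₂ − 1/a_t)] = 0.9360975 km/s.
Second burn Δv₂ = |v₂ − v_a| = 0.63735 km/s.
Total Δv = Δv₁ + Δv₂ = 1.598 km/s.

Δv = 1.60 km/s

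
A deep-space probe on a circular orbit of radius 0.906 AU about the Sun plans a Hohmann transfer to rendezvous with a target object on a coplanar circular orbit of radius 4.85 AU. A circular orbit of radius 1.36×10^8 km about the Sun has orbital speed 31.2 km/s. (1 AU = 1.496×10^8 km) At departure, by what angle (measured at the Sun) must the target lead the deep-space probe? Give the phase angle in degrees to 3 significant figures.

φ = 97.7°

From the circular-orbit relation v² = μ/r at r = 1.36×10^8 km: μ = v²r = (31.2)² × 1.36×10^8 = 1.32388×10^11 km³/s².
In km: r₁ = 0.906 × 1.496×10^8 = 1.355376×10^8 km; r₂ = 4.85 × 1.496×10^8 = 7.2556×10^8 km.
Transfer-ellipse semi-major axis a_t = (r₁ + r₂)/2 = (1.355376×10^8 + 7.2556×10^8)/2 = 4.305488×10^8 km.
The half-period of the transfer ellipse is t = π√(a_t³/μ) = 7.714×10^7 s.
Target angular speed ω₂ = √(μ/r₂³) = 1.862×10^-8 rad/s.
Angle swept by the target during transfer: ω₂·t = 1.436 rad = 82.28°.
Arrival is 180° from departure on the ellipse, so φ = 180° − 82.28° = 97.7°.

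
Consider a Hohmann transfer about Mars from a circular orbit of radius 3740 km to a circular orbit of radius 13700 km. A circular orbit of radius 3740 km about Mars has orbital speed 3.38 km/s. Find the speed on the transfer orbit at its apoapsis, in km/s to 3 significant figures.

v = 1.16 km/s

From the circular-orbit relation v² = μ/r at r = 3740 km: μ = v²r = (3.38)² × 3740 = 42727.3 km³/s².
Transfer-ellipse semi-major axis a_t = (r₁ + r₂)/2 = (3740 + 13700)/2 = 8720 km.
At apoapsis, r = 13700 km.
Vis-viva: v = √[μ(2/r − 1/a_t)] = √[42727.3 × (2/13700 − 1/8720)] = 1.157 km/s.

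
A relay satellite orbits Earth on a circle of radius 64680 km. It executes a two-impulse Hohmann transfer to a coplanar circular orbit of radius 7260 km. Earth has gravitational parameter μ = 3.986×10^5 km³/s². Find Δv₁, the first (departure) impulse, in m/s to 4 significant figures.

The Hohmann ellipse has a_t = (r₁ + r₂)/2 = 35970 km.
Circular speed at r = 64680 km: v_c = √(μ/r) = 2.482 km/s.
Transfer-orbit speed at the same r (vis-viva, a = a_t): v_t = √[μ(2/r − 1/a_t)] = 1.115 km/s.
Δv₁ = |v_t − v_c| = |1.115 − 2.482| = 1.367 km/s.

Δv₁ = 1367 m/s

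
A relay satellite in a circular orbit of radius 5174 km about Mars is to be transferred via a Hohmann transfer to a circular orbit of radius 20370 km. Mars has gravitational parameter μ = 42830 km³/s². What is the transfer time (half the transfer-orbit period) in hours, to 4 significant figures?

t = 6.086 hours

The Hohmann ellipse has a_t = (r₁ + r₂)/2 = 12772 km.
Transfer time t = π√(a_t³/μ) = π√((12772)³ / 42830) = 21910 s.
Converting: 21910 s ÷ 3600 s/hour = 6.086 hours.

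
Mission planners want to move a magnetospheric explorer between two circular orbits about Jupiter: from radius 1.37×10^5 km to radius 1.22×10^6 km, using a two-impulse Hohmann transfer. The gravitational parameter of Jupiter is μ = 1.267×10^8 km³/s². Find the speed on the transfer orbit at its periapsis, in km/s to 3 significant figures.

The Hohmann ellipse has a_t = (r₁ + r₂)/2 = 6.785×10^5 km.
At periapsis, r = 1.370×10^5 km.
From the vis-viva equation, v = √[μ(2/r − 1/a_t)] = 40.78 km/s.

v = 40.8 km/s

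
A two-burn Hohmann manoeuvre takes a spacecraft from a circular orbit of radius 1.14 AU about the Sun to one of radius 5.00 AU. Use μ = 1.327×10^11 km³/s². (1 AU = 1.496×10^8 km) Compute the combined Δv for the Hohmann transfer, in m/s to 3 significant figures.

In km: r₁ = 1.14 × 1.496×10^8 = 1.70544×10^8 km; r₂ = 5.00 × 1.496×10^8 = 7.480×10^8 km.
Semi-major axis of the transfer orbit: a_t = (1.70544×10^8 + 7.480×10^8)/2 = 4.59272×10^8 km.
Circular speed at r₁: v₁ = √(μ/r₁) = √(1.327×10^11/1.70544×10^8) = 27.8944 km/s.
Transfer-orbit speed at r₁ (vis-viva): v_p = √[μ(2/r₁ − 1/a_t)] = 35.5986 km/s.
First burn Δv₁ = |v_p − v₁| = 7.704 km/s.
Circular speed at r₂: v₂ = √(μ/r₂) = 13.3194 km/s.
Transfer-orbit speed at r₂: v_a = √[μ(2/r₂ − 1/a_t)] = 8.11648 km/s.
Second burn Δv₂ = |v₂ − v_a| = 5.203 km/s.
Total Δv = Δv₁ + Δv₂ = 12.91 km/s.

Δv = 12900 m/s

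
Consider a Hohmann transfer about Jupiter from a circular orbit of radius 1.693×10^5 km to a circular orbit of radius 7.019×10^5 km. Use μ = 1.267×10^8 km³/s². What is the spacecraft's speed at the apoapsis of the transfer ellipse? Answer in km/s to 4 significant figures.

Semi-major axis of the transfer orbit: a_t = (1.693×10^5 + 7.019×10^5)/2 = 4.356×10^5 km.
At apoapsis, r = 7.019×10^5 km.
Vis-viva: v = √[μ(2/r − 1/a_t)] = √[1.267×10^8 × (2/7.019×10^5 − 1/4.356×10^5)] = 8.376 km/s.

v = 8.376 km/s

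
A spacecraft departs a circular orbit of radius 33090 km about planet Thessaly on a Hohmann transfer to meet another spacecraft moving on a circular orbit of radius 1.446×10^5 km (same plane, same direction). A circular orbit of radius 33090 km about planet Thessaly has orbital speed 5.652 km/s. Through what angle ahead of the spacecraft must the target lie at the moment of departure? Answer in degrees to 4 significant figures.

φ = 93.31°

From the circular-orbit relation v² = μ/r at r = 33090 km: μ = v²r = (5.652)² × 33090 = 1.05706×10^6 km³/s².
Semi-major axis of the transfer orbit: a_t = (33090 + 1.446×10^5)/2 = 88845 km.
The half-period of the transfer ellipse is t = π√(a_t³/μ) = 80920 s.
Target angular speed ω₂ = √(μ/r₂³) = 1.870×10^-5 rad/s.
Angle swept by the target during transfer: ω₂·t = 1.513 rad = 86.69°.
Arrival is 180° from departure on the ellipse, so φ = 180° − 86.69° = 93.31°.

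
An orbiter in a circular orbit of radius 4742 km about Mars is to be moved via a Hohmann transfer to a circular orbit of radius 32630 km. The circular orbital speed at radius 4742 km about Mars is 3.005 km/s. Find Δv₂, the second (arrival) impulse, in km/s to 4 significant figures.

From the circular-orbit relation v² = μ/r at r = 4742 km: μ = v²r = (3.005)² × 4742 = 42820.4 km³/s².
Transfer-ellipse semi-major axis a_t = (r₁ + r₂)/2 = (4742 + 32630)/2 = 18686 km.
On the circular orbit at r = 32630 km, v_c = √(μ/r) = 1.1456 km/s.
Vis-viva on the transfer ellipse at r = 32630 km gives v_t = √[μ(2/r − 1/a_t)] = 0.57708 km/s.
Δv₂ = |v_t − v_c| = |0.57708 − 1.1456| = 0.5685 km/s.

Δv₂ = 0.5685 km/s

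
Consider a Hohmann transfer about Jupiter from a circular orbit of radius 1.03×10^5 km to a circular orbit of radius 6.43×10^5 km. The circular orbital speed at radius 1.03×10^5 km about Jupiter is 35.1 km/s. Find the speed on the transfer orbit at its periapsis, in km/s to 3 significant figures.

v = 46.1 km/s

From the circular-orbit relation v² = μ/r at r = 1.03×10^5 km: μ = v²r = (35.1)² × 1.03×10^5 = 1.26897×10^8 km³/s².
Transfer-ellipse semi-major axis a_t = (r₁ + r₂)/2 = (1.030×10^5 + 6.430×10^5)/2 = 3.730×10^5 km.
The periapsis of the transfer ellipse is at r = 1.030×10^5 km.
Vis-viva: v = √[μ(2/r − 1/a_t)] = √[1.26897×10^8 × (2/1.030×10^5 − 1/3.730×10^5)] = 46.08 km/s.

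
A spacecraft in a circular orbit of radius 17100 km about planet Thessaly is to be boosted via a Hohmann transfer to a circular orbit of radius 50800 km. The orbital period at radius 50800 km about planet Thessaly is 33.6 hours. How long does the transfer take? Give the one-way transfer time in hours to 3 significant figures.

From Kepler's third law T² = 4π²r³/μ at r = 50800 km, T = 33.6 hours = 33.6 × 3600 s = 1.2096×10^5 s: μ = 4π²r³/T² = 3.53726×10^5 km³/s².
Transfer-ellipse semi-major axis a_t = (r₁ + r₂)/2 = (17100 + 50800)/2 = 33950 km.
By Kepler's third law the transfer-orbit period is T = 2π√(a_t³/μ), so t = T/2 = 33040 s.
Converting: 33040 s ÷ 3600 s/hour = 9.18 hours.

t = 9.18 hours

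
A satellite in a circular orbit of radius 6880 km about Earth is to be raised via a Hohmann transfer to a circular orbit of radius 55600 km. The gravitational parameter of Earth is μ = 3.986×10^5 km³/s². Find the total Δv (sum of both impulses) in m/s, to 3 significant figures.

Δv = 3960 m/s

The Hohmann ellipse has a_t = (r₁ + r₂)/2 = 31240 km.
Circular speed at r₁: v₁ = √(μ/r₁) = √(3.986×10^5/6880) = 7.61157 km/s.
On the transfer ellipse at r₁, vis-viva equation gives v_p = √[μ(2/r₁ − 1/a_t)] = 10.1544 km/s.
First burn Δv₁ = |v_p − v₁| = 2.543 km/s.
At r₂, v₂ = √(μ/r₂) = 2.678 km/s.
Transfer-orbit speed at r₂: v_a = √[μ(2/r₂ − 1/a_t)] = 1.257 km/s.
Second burn Δv₂ = |v₂ − v_a| = 1.421 km/s.
Total Δv = Δv₁ + Δv₂ = 3.964 km/s.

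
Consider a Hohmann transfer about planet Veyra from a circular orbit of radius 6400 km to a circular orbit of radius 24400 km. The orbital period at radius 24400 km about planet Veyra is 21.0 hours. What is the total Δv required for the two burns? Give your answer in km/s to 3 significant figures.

Δv = 1.75 km/s

From Kepler's third law T² = 4π²r³/μ at r = 24400 km, T = 21.0 hours = 21.0 × 3600 s = 75600 s: μ = 4π²r³/T² = 1.00343×10^5 km³/s².
Semi-major axis of the transfer orbit: a_t = (6400 + 24400)/2 = 15400 km.
Circular speed at r₁: v₁ = √(μ/r₁) = √(1.00343×10^5/6400) = 3.960 km/s.
On the transfer ellipse at r₁, vis-viva gives v_p = √[μ(2/r₁ − 1/a_t)] = 4.984 km/s.
First burn Δv₁ = |v_p − v₁| = 1.024 km/s.
Circular speed at r₂: v₂ = √(μ/r₂) = 2.0279 km/s.
Transfer-orbit speed at r₂: v_a = √[μ(2/r₂ − 1/a_t)] = 1.3073 km/s.
Second burn Δv₂ = |v₂ − v_a| = 0.7206 km/s.
Δv = Δv₁ + Δv₂ = 1.024 + 0.7206 = 1.745 km/s.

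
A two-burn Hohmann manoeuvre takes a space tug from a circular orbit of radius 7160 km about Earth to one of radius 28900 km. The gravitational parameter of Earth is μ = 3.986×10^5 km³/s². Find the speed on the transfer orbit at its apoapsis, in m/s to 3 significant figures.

v = 2340 m/s

The Hohmann ellipse has a_t = (r₁ + r₂)/2 = 18030 km.
At apoapsis, r = 28900 km.
Applying v² = μ(2/r − 1/a_t): v = 2.340 km/s.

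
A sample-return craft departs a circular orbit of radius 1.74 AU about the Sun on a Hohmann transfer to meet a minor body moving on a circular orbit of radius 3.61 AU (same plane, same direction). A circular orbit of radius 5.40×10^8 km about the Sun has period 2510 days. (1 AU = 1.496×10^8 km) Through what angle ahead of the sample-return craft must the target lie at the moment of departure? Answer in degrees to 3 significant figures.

From Kepler's third law T² = 4π²r³/μ at r = 5.40×10^8 km, T = 2510 days = 2510 × 86400 s = 2.16864×10^8 s: μ = 4π²r³/T² = 1.32180×10^11 km³/s².
In km: r₁ = 1.74 × 1.496×10^8 = 2.60304×10^8 km; r₂ = 3.61 × 1.496×10^8 = 5.40056×10^8 km.
Transfer-ellipse semi-major axis a_t = (r₁ + r₂)/2 = (2.60304×10^8 + 5.40056×10^8)/2 = 4.0018×10^8 km.
The half-period of the transfer ellipse is t = π√(a_t³/μ) = 6.918×10^7 s.
Target angular speed ω₂ = √(μ/r₂³) = 2.897×10^-8 rad/s.
Angle swept by the target during transfer: ω₂·t = 2.004 rad = 114.8°.
The sample-return craft traverses 180° on the transfer ellipse, so the target must lead by 180° − 114.8° = 65.2°.

φ = 65.2°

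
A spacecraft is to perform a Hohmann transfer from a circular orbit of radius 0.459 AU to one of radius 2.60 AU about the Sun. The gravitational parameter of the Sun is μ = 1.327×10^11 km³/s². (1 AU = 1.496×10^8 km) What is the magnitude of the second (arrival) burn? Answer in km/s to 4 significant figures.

Δv₂ = 8.352 km/s

In km: r₁ = 0.459 × 1.496×10^8 = 6.86664×10^7 km; r₂ = 2.60 × 1.496×10^8 = 3.8896×10^8 km.
Transfer-ellipse semi-major axis a_t = (r₁ + r₂)/2 = (6.86664×10^7 + 3.8896×10^8)/2 = 2.288132×10^8 km.
On the circular orbit at r = 3.8896×10^8 km, v_c = √(μ/r) = 18.4707 km/s.
Vis-viva on the transfer ellipse at r = 3.8896×10^8 km gives v_t = √[μ(2/r − 1/a_t)] = 10.1185 km/s.
Δv₂ = |v_t − v_c| = |10.1185 − 18.4707| = 8.352 km/s.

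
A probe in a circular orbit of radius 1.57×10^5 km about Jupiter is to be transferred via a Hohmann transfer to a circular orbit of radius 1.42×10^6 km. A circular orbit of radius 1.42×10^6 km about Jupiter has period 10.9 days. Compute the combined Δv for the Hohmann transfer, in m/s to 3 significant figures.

Δv = 15000 m/s

From Kepler's third law T² = 4π²r³/μ at r = 1.42×10^6 km, T = 10.9 days = 10.9 × 86400 s = 9.4176×10^5 s: μ = 4π²r³/T² = 1.27451×10^8 km³/s².
Semi-major axis of the transfer orbit: a_t = (1.570×10^5 + 1.420×10^6)/2 = 7.885×10^5 km.
At r₁ the circular-orbit speed is v₁ = √(μ/r₁) = 28.492 km/s.
Transfer-orbit speed at r₁ (v² = μ(2/r − 1/a)): v_p = √[μ(2/r₁ − 1/a_t)] = 38.235 km/s.
First burn Δv₁ = |v_p − v₁| = 9.743 km/s.
Circular speed at r₂: v₂ = √(μ/r₂) = 9.47388 km/s.
Transfer-orbit speed at r₂: v_a = √[μ(2/r₂ − 1/a_t)] = 4.22744 km/s.
Second burn Δv₂ = |v₂ − v_a| = 5.246 km/s.
Total Δv = Δv₁ + Δv₂ = 14.99 km/s.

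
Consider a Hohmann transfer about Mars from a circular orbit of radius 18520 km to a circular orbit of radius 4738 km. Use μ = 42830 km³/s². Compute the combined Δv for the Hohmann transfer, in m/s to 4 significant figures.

Δv = 1338 m/s

The Hohmann ellipse has a_t = (r₁ + r₂)/2 = 11629 km.
At r₁ the circular-orbit speed is v₁ = √(μ/r₁) = 1.5207 km/s.
Transfer-orbit speed at r₁ (v² = μ(2/r − 1/a)): v_a = √[μ(2/r₁ − 1/a_t)] = 0.97069 km/s.
First burn Δv₁ = |v_a − v₁| = 0.5500 km/s.
At r₂, v₂ = √(μ/r₂) = 3.0066 km/s.
Transfer-orbit speed at r₂: v_p = √[μ(2/r₂ − 1/a_t)] = 3.7942 km/s.
Second burn Δv₂ = |v₂ − v_p| = 0.7876 km/s.
Δv = Δv₁ + Δv₂ = 0.5500 + 0.7876 = 1.338 km/s.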